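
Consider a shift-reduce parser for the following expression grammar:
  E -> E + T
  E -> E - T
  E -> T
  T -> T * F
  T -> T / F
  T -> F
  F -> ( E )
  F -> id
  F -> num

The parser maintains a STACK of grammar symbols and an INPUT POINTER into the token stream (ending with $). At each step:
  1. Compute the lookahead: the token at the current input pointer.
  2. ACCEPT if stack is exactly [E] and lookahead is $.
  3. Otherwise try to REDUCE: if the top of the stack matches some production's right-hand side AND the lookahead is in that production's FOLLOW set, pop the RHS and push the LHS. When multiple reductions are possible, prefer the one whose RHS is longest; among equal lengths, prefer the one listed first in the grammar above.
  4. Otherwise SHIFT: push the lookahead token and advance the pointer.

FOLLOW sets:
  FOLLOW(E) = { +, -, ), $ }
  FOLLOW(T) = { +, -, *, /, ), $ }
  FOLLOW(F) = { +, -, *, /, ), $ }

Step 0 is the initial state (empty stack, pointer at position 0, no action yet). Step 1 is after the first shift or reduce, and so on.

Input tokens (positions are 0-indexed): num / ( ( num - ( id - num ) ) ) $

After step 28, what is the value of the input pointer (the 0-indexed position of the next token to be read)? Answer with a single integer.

Step 1: shift num. Stack=[num] ptr=1 lookahead=/ remaining=[/ ( ( num - ( id - num ) ) ) $]
Step 2: reduce F->num. Stack=[F] ptr=1 lookahead=/ remaining=[/ ( ( num - ( id - num ) ) ) $]
Step 3: reduce T->F. Stack=[T] ptr=1 lookahead=/ remaining=[/ ( ( num - ( id - num ) ) ) $]
Step 4: shift /. Stack=[T /] ptr=2 lookahead=( remaining=[( ( num - ( id - num ) ) ) $]
Step 5: shift (. Stack=[T / (] ptr=3 lookahead=( remaining=[( num - ( id - num ) ) ) $]
Step 6: shift (. Stack=[T / ( (] ptr=4 lookahead=num remaining=[num - ( id - num ) ) ) $]
Step 7: shift num. Stack=[T / ( ( num] ptr=5 lookahead=- remaining=[- ( id - num ) ) ) $]
Step 8: reduce F->num. Stack=[T / ( ( F] ptr=5 lookahead=- remaining=[- ( id - num ) ) ) $]
Step 9: reduce T->F. Stack=[T / ( ( T] ptr=5 lookahead=- remaining=[- ( id - num ) ) ) $]
Step 10: reduce E->T. Stack=[T / ( ( E] ptr=5 lookahead=- remaining=[- ( id - num ) ) ) $]
Step 11: shift -. Stack=[T / ( ( E -] ptr=6 lookahead=( remaining=[( id - num ) ) ) $]
Step 12: shift (. Stack=[T / ( ( E - (] ptr=7 lookahead=id remaining=[id - num ) ) ) $]
Step 13: shift id. Stack=[T / ( ( E - ( id] ptr=8 lookahead=- remaining=[- num ) ) ) $]
Step 14: reduce F->id. Stack=[T / ( ( E - ( F] ptr=8 lookahead=- remaining=[- num ) ) ) $]
Step 15: reduce T->F. Stack=[T / ( ( E - ( T] ptr=8 lookahead=- remaining=[- num ) ) ) $]
Step 16: reduce E->T. Stack=[T / ( ( E - ( E] ptr=8 lookahead=- remaining=[- num ) ) ) $]
Step 17: shift -. Stack=[T / ( ( E - ( E -] ptr=9 lookahead=num remaining=[num ) ) ) $]
Step 18: shift num. Stack=[T / ( ( E - ( E - num] ptr=10 lookahead=) remaining=[) ) ) $]
Step 19: reduce F->num. Stack=[T / ( ( E - ( E - F] ptr=10 lookahead=) remaining=[) ) ) $]
Step 20: reduce T->F. Stack=[T / ( ( E - ( E - T] ptr=10 lookahead=) remaining=[) ) ) $]
Step 21: reduce E->E - T. Stack=[T / ( ( E - ( E] ptr=10 lookahead=) remaining=[) ) ) $]
Step 22: shift ). Stack=[T / ( ( E - ( E )] ptr=11 lookahead=) remaining=[) ) $]
Step 23: reduce F->( E ). Stack=[T / ( ( E - F] ptr=11 lookahead=) remaining=[) ) $]
Step 24: reduce T->F. Stack=[T / ( ( E - T] ptr=11 lookahead=) remaining=[) ) $]
Step 25: reduce E->E - T. Stack=[T / ( ( E] ptr=11 lookahead=) remaining=[) ) $]
Step 26: shift ). Stack=[T / ( ( E )] ptr=12 lookahead=) remaining=[) $]
Step 27: reduce F->( E ). Stack=[T / ( F] ptr=12 lookahead=) remaining=[) $]
Step 28: reduce T->F. Stack=[T / ( T] ptr=12 lookahead=) remaining=[) $]

Answer: 12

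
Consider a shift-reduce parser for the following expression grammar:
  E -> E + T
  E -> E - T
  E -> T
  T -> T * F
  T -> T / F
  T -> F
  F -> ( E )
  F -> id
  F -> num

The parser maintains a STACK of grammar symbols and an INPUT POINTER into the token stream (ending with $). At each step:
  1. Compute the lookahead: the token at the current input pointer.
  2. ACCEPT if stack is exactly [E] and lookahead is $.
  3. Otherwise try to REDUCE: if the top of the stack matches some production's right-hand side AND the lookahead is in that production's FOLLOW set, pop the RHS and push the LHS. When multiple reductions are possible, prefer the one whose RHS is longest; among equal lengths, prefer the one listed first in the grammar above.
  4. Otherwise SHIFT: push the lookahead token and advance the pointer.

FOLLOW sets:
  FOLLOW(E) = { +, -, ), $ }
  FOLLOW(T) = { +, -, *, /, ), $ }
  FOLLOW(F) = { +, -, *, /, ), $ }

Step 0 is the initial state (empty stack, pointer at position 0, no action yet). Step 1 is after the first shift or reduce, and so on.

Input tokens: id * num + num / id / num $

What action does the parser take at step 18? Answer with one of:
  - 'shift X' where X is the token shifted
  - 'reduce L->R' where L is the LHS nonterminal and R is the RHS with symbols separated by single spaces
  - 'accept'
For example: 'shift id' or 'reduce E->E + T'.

Step 1: shift id. Stack=[id] ptr=1 lookahead=* remaining=[* num + num / id / num $]
Step 2: reduce F->id. Stack=[F] ptr=1 lookahead=* remaining=[* num + num / id / num $]
Step 3: reduce T->F. Stack=[T] ptr=1 lookahead=* remaining=[* num + num / id / num $]
Step 4: shift *. Stack=[T *] ptr=2 lookahead=num remaining=[num + num / id / num $]
Step 5: shift num. Stack=[T * num] ptr=3 lookahead=+ remaining=[+ num / id / num $]
Step 6: reduce F->num. Stack=[T * F] ptr=3 lookahead=+ remaining=[+ num / id / num $]
Step 7: reduce T->T * F. Stack=[T] ptr=3 lookahead=+ remaining=[+ num / id / num $]
Step 8: reduce E->T. Stack=[E] ptr=3 lookahead=+ remaining=[+ num / id / num $]
Step 9: shift +. Stack=[E +] ptr=4 lookahead=num remaining=[num / id / num $]
Step 10: shift num. Stack=[E + num] ptr=5 lookahead=/ remaining=[/ id / num $]
Step 11: reduce F->num. Stack=[E + F] ptr=5 lookahead=/ remaining=[/ id / num $]
Step 12: reduce T->F. Stack=[E + T] ptr=5 lookahead=/ remaining=[/ id / num $]
Step 13: shift /. Stack=[E + T /] ptr=6 lookahead=id remaining=[id / num $]
Step 14: shift id. Stack=[E + T / id] ptr=7 lookahead=/ remaining=[/ num $]
Step 15: reduce F->id. Stack=[E + T / F] ptr=7 lookahead=/ remaining=[/ num $]
Step 16: reduce T->T / F. Stack=[E + T] ptr=7 lookahead=/ remaining=[/ num $]
Step 17: shift /. Stack=[E + T /] ptr=8 lookahead=num remaining=[num $]
Step 18: shift num. Stack=[E + T / num] ptr=9 lookahead=$ remaining=[$]

Answer: shift num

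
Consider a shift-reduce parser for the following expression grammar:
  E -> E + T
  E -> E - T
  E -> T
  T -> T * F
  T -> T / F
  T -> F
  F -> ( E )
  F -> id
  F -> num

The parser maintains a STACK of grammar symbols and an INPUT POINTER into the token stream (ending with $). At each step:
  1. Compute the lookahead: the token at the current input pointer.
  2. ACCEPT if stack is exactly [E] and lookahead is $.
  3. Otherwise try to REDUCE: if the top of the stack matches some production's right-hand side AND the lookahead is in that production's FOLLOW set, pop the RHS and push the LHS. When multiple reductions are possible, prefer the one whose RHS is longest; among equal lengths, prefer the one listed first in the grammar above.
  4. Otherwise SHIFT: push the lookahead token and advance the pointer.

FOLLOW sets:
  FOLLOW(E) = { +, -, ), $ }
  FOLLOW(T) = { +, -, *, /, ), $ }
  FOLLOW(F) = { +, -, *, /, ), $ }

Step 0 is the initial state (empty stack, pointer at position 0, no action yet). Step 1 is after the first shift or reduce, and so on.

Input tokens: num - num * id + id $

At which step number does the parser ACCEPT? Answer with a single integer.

Step 1: shift num. Stack=[num] ptr=1 lookahead=- remaining=[- num * id + id $]
Step 2: reduce F->num. Stack=[F] ptr=1 lookahead=- remaining=[- num * id + id $]
Step 3: reduce T->F. Stack=[T] ptr=1 lookahead=- remaining=[- num * id + id $]
Step 4: reduce E->T. Stack=[E] ptr=1 lookahead=- remaining=[- num * id + id $]
Step 5: shift -. Stack=[E -] ptr=2 lookahead=num remaining=[num * id + id $]
Step 6: shift num. Stack=[E - num] ptr=3 lookahead=* remaining=[* id + id $]
Step 7: reduce F->num. Stack=[E - F] ptr=3 lookahead=* remaining=[* id + id $]
Step 8: reduce T->F. Stack=[E - T] ptr=3 lookahead=* remaining=[* id + id $]
Step 9: shift *. Stack=[E - T *] ptr=4 lookahead=id remaining=[id + id $]
Step 10: shift id. Stack=[E - T * id] ptr=5 lookahead=+ remaining=[+ id $]
Step 11: reduce F->id. Stack=[E - T * F] ptr=5 lookahead=+ remaining=[+ id $]
Step 12: reduce T->T * F. Stack=[E - T] ptr=5 lookahead=+ remaining=[+ id $]
Step 13: reduce E->E - T. Stack=[E] ptr=5 lookahead=+ remaining=[+ id $]
Step 14: shift +. Stack=[E +] ptr=6 lookahead=id remaining=[id $]
Step 15: shift id. Stack=[E + id] ptr=7 lookahead=$ remaining=[$]
Step 16: reduce F->id. Stack=[E + F] ptr=7 lookahead=$ remaining=[$]
Step 17: reduce T->F. Stack=[E + T] ptr=7 lookahead=$ remaining=[$]
Step 18: reduce E->E + T. Stack=[E] ptr=7 lookahead=$ remaining=[$]
Step 19: accept. Stack=[E] ptr=7 lookahead=$ remaining=[$]

Answer: 19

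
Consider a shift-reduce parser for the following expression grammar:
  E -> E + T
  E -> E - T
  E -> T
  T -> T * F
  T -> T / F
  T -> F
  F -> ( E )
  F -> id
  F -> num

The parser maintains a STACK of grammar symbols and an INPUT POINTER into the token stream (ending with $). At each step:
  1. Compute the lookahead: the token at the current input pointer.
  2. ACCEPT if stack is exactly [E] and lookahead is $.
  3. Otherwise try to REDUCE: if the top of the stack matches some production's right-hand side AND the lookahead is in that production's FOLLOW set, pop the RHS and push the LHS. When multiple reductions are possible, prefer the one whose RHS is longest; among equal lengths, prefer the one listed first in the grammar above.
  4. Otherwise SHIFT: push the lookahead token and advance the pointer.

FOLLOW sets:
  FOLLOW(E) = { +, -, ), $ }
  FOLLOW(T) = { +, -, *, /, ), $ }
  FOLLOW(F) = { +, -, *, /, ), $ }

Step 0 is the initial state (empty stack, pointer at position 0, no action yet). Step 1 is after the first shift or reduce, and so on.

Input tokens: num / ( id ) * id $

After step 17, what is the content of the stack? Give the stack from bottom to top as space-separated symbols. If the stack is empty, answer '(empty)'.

Answer: E

Derivation:
Step 1: shift num. Stack=[num] ptr=1 lookahead=/ remaining=[/ ( id ) * id $]
Step 2: reduce F->num. Stack=[F] ptr=1 lookahead=/ remaining=[/ ( id ) * id $]
Step 3: reduce T->F. Stack=[T] ptr=1 lookahead=/ remaining=[/ ( id ) * id $]
Step 4: shift /. Stack=[T /] ptr=2 lookahead=( remaining=[( id ) * id $]
Step 5: shift (. Stack=[T / (] ptr=3 lookahead=id remaining=[id ) * id $]
Step 6: shift id. Stack=[T / ( id] ptr=4 lookahead=) remaining=[) * id $]
Step 7: reduce F->id. Stack=[T / ( F] ptr=4 lookahead=) remaining=[) * id $]
Step 8: reduce T->F. Stack=[T / ( T] ptr=4 lookahead=) remaining=[) * id $]
Step 9: reduce E->T. Stack=[T / ( E] ptr=4 lookahead=) remaining=[) * id $]
Step 10: shift ). Stack=[T / ( E )] ptr=5 lookahead=* remaining=[* id $]
Step 11: reduce F->( E ). Stack=[T / F] ptr=5 lookahead=* remaining=[* id $]
Step 12: reduce T->T / F. Stack=[T] ptr=5 lookahead=* remaining=[* id $]
Step 13: shift *. Stack=[T *] ptr=6 lookahead=id remaining=[id $]
Step 14: shift id. Stack=[T * id] ptr=7 lookahead=$ remaining=[$]
Step 15: reduce F->id. Stack=[T * F] ptr=7 lookahead=$ remaining=[$]
Step 16: reduce T->T * F. Stack=[T] ptr=7 lookahead=$ remaining=[$]
Step 17: reduce E->T. Stack=[E] ptr=7 lookahead=$ remaining=[$]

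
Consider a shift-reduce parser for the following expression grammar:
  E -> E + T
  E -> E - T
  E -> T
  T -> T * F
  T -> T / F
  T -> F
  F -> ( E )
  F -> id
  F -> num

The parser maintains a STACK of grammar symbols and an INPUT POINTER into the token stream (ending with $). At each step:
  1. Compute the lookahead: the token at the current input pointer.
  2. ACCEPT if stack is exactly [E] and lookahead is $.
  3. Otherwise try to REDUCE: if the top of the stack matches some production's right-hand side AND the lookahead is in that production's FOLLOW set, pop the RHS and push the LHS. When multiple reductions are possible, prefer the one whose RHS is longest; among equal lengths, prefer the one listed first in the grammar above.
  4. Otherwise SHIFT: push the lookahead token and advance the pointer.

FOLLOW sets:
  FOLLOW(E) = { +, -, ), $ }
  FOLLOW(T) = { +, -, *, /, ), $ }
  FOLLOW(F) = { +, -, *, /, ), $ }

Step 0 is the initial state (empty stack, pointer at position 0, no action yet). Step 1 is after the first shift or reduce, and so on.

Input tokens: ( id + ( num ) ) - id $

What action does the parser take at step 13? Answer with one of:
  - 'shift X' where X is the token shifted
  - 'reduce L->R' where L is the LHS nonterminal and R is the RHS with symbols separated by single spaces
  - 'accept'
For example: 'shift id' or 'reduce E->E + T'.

Answer: reduce F->( E )

Derivation:
Step 1: shift (. Stack=[(] ptr=1 lookahead=id remaining=[id + ( num ) ) - id $]
Step 2: shift id. Stack=[( id] ptr=2 lookahead=+ remaining=[+ ( num ) ) - id $]
Step 3: reduce F->id. Stack=[( F] ptr=2 lookahead=+ remaining=[+ ( num ) ) - id $]
Step 4: reduce T->F. Stack=[( T] ptr=2 lookahead=+ remaining=[+ ( num ) ) - id $]
Step 5: reduce E->T. Stack=[( E] ptr=2 lookahead=+ remaining=[+ ( num ) ) - id $]
Step 6: shift +. Stack=[( E +] ptr=3 lookahead=( remaining=[( num ) ) - id $]
Step 7: shift (. Stack=[( E + (] ptr=4 lookahead=num remaining=[num ) ) - id $]
Step 8: shift num. Stack=[( E + ( num] ptr=5 lookahead=) remaining=[) ) - id $]
Step 9: reduce F->num. Stack=[( E + ( F] ptr=5 lookahead=) remaining=[) ) - id $]
Step 10: reduce T->F. Stack=[( E + ( T] ptr=5 lookahead=) remaining=[) ) - id $]
Step 11: reduce E->T. Stack=[( E + ( E] ptr=5 lookahead=) remaining=[) ) - id $]
Step 12: shift ). Stack=[( E + ( E )] ptr=6 lookahead=) remaining=[) - id $]
Step 13: reduce F->( E ). Stack=[( E + F] ptr=6 lookahead=) remaining=[) - id $]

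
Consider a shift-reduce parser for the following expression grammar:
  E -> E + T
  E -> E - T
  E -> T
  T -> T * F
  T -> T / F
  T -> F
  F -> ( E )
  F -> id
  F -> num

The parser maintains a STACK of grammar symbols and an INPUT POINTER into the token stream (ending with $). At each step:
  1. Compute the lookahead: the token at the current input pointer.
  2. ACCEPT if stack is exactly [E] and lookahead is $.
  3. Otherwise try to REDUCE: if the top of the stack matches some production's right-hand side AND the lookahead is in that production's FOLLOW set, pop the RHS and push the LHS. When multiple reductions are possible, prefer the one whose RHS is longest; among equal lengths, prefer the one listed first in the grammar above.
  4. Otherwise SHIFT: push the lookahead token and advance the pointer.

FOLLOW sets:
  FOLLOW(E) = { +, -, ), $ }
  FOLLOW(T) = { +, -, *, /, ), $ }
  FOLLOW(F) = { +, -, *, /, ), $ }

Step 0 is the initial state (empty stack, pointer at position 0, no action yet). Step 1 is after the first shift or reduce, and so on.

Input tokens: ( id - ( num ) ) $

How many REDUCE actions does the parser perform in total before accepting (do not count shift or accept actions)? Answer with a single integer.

Step 1: shift (. Stack=[(] ptr=1 lookahead=id remaining=[id - ( num ) ) $]
Step 2: shift id. Stack=[( id] ptr=2 lookahead=- remaining=[- ( num ) ) $]
Step 3: reduce F->id. Stack=[( F] ptr=2 lookahead=- remaining=[- ( num ) ) $]
Step 4: reduce T->F. Stack=[( T] ptr=2 lookahead=- remaining=[- ( num ) ) $]
Step 5: reduce E->T. Stack=[( E] ptr=2 lookahead=- remaining=[- ( num ) ) $]
Step 6: shift -. Stack=[( E -] ptr=3 lookahead=( remaining=[( num ) ) $]
Step 7: shift (. Stack=[( E - (] ptr=4 lookahead=num remaining=[num ) ) $]
Step 8: shift num. Stack=[( E - ( num] ptr=5 lookahead=) remaining=[) ) $]
Step 9: reduce F->num. Stack=[( E - ( F] ptr=5 lookahead=) remaining=[) ) $]
Step 10: reduce T->F. Stack=[( E - ( T] ptr=5 lookahead=) remaining=[) ) $]
Step 11: reduce E->T. Stack=[( E - ( E] ptr=5 lookahead=) remaining=[) ) $]
Step 12: shift ). Stack=[( E - ( E )] ptr=6 lookahead=) remaining=[) $]
Step 13: reduce F->( E ). Stack=[( E - F] ptr=6 lookahead=) remaining=[) $]
Step 14: reduce T->F. Stack=[( E - T] ptr=6 lookahead=) remaining=[) $]
Step 15: reduce E->E - T. Stack=[( E] ptr=6 lookahead=) remaining=[) $]
Step 16: shift ). Stack=[( E )] ptr=7 lookahead=$ remaining=[$]
Step 17: reduce F->( E ). Stack=[F] ptr=7 lookahead=$ remaining=[$]
Step 18: reduce T->F. Stack=[T] ptr=7 lookahead=$ remaining=[$]
Step 19: reduce E->T. Stack=[E] ptr=7 lookahead=$ remaining=[$]
Step 20: accept. Stack=[E] ptr=7 lookahead=$ remaining=[$]

Answer: 12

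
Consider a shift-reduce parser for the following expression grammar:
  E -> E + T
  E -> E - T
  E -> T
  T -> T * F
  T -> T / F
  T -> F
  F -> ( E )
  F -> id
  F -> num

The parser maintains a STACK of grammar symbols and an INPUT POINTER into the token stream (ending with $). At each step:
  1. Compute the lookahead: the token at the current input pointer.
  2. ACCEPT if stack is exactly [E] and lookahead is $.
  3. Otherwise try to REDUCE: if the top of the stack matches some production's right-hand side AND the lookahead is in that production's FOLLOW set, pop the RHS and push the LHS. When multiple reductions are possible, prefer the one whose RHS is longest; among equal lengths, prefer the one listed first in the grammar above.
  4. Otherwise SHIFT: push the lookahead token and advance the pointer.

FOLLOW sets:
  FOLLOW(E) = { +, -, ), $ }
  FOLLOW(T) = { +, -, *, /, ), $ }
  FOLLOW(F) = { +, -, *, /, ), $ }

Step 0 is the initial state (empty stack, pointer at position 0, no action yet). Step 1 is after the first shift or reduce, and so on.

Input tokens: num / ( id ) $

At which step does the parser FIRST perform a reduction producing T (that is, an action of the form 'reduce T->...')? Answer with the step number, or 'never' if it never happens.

Answer: 3

Derivation:
Step 1: shift num. Stack=[num] ptr=1 lookahead=/ remaining=[/ ( id ) $]
Step 2: reduce F->num. Stack=[F] ptr=1 lookahead=/ remaining=[/ ( id ) $]
Step 3: reduce T->F. Stack=[T] ptr=1 lookahead=/ remaining=[/ ( id ) $]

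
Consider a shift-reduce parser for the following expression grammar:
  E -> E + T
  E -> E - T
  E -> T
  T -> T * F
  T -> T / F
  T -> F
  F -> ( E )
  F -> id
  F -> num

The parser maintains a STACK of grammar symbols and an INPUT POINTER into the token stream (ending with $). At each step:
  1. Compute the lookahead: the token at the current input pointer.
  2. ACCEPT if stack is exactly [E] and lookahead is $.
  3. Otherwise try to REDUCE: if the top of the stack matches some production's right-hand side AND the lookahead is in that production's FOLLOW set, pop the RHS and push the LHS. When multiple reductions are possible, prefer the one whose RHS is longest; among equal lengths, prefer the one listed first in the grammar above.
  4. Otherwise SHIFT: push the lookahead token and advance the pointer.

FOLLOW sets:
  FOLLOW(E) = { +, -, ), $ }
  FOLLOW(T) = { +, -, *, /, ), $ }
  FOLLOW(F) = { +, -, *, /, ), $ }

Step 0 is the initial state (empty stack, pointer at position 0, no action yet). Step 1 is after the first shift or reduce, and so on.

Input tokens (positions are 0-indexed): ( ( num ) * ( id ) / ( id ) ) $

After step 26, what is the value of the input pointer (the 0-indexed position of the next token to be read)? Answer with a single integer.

Step 1: shift (. Stack=[(] ptr=1 lookahead=( remaining=[( num ) * ( id ) / ( id ) ) $]
Step 2: shift (. Stack=[( (] ptr=2 lookahead=num remaining=[num ) * ( id ) / ( id ) ) $]
Step 3: shift num. Stack=[( ( num] ptr=3 lookahead=) remaining=[) * ( id ) / ( id ) ) $]
Step 4: reduce F->num. Stack=[( ( F] ptr=3 lookahead=) remaining=[) * ( id ) / ( id ) ) $]
Step 5: reduce T->F. Stack=[( ( T] ptr=3 lookahead=) remaining=[) * ( id ) / ( id ) ) $]
Step 6: reduce E->T. Stack=[( ( E] ptr=3 lookahead=) remaining=[) * ( id ) / ( id ) ) $]
Step 7: shift ). Stack=[( ( E )] ptr=4 lookahead=* remaining=[* ( id ) / ( id ) ) $]
Step 8: reduce F->( E ). Stack=[( F] ptr=4 lookahead=* remaining=[* ( id ) / ( id ) ) $]
Step 9: reduce T->F. Stack=[( T] ptr=4 lookahead=* remaining=[* ( id ) / ( id ) ) $]
Step 10: shift *. Stack=[( T *] ptr=5 lookahead=( remaining=[( id ) / ( id ) ) $]
Step 11: shift (. Stack=[( T * (] ptr=6 lookahead=id remaining=[id ) / ( id ) ) $]
Step 12: shift id. Stack=[( T * ( id] ptr=7 lookahead=) remaining=[) / ( id ) ) $]
Step 13: reduce F->id. Stack=[( T * ( F] ptr=7 lookahead=) remaining=[) / ( id ) ) $]
Step 14: reduce T->F. Stack=[( T * ( T] ptr=7 lookahead=) remaining=[) / ( id ) ) $]
Step 15: reduce E->T. Stack=[( T * ( E] ptr=7 lookahead=) remaining=[) / ( id ) ) $]
Step 16: shift ). Stack=[( T * ( E )] ptr=8 lookahead=/ remaining=[/ ( id ) ) $]
Step 17: reduce F->( E ). Stack=[( T * F] ptr=8 lookahead=/ remaining=[/ ( id ) ) $]
Step 18: reduce T->T * F. Stack=[( T] ptr=8 lookahead=/ remaining=[/ ( id ) ) $]
Step 19: shift /. Stack=[( T /] ptr=9 lookahead=( remaining=[( id ) ) $]
Step 20: shift (. Stack=[( T / (] ptr=10 lookahead=id remaining=[id ) ) $]
Step 21: shift id. Stack=[( T / ( id] ptr=11 lookahead=) remaining=[) ) $]
Step 22: reduce F->id. Stack=[( T / ( F] ptr=11 lookahead=) remaining=[) ) $]
Step 23: reduce T->F. Stack=[( T / ( T] ptr=11 lookahead=) remaining=[) ) $]
Step 24: reduce E->T. Stack=[( T / ( E] ptr=11 lookahead=) remaining=[) ) $]
Step 25: shift ). Stack=[( T / ( E )] ptr=12 lookahead=) remaining=[) $]
Step 26: reduce F->( E ). Stack=[( T / F] ptr=12 lookahead=) remaining=[) $]

Answer: 12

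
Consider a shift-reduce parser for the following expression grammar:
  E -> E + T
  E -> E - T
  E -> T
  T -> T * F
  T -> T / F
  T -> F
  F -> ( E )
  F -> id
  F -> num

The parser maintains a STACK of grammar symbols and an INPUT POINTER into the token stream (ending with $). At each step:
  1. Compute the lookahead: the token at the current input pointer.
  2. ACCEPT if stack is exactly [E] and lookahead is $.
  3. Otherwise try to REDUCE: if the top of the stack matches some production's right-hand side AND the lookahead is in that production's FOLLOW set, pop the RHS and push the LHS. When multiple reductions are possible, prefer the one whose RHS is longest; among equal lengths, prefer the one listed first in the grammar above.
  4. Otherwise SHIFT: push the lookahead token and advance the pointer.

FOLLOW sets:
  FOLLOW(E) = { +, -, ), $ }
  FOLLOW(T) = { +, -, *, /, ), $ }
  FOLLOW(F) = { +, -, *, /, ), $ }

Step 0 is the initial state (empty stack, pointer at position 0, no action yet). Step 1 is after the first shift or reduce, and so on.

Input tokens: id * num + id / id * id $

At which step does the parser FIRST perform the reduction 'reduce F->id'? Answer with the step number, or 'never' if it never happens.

Answer: 2

Derivation:
Step 1: shift id. Stack=[id] ptr=1 lookahead=* remaining=[* num + id / id * id $]
Step 2: reduce F->id. Stack=[F] ptr=1 lookahead=* remaining=[* num + id / id * id $]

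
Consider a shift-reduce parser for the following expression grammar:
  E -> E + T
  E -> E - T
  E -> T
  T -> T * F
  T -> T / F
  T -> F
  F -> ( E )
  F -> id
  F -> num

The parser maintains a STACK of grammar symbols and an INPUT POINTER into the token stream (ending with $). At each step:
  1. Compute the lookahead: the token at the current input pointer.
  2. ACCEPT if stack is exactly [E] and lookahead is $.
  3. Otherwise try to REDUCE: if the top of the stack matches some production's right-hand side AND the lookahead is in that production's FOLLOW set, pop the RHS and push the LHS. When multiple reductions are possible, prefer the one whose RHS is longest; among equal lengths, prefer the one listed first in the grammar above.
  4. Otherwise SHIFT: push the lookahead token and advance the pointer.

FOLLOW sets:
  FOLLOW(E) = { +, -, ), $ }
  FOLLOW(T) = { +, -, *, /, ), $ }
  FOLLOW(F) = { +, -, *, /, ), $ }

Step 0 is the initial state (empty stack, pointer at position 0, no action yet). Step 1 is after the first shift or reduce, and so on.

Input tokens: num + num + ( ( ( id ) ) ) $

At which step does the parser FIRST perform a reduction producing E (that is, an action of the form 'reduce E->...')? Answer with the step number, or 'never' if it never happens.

Answer: 4

Derivation:
Step 1: shift num. Stack=[num] ptr=1 lookahead=+ remaining=[+ num + ( ( ( id ) ) ) $]
Step 2: reduce F->num. Stack=[F] ptr=1 lookahead=+ remaining=[+ num + ( ( ( id ) ) ) $]
Step 3: reduce T->F. Stack=[T] ptr=1 lookahead=+ remaining=[+ num + ( ( ( id ) ) ) $]
Step 4: reduce E->T. Stack=[E] ptr=1 lookahead=+ remaining=[+ num + ( ( ( id ) ) ) $]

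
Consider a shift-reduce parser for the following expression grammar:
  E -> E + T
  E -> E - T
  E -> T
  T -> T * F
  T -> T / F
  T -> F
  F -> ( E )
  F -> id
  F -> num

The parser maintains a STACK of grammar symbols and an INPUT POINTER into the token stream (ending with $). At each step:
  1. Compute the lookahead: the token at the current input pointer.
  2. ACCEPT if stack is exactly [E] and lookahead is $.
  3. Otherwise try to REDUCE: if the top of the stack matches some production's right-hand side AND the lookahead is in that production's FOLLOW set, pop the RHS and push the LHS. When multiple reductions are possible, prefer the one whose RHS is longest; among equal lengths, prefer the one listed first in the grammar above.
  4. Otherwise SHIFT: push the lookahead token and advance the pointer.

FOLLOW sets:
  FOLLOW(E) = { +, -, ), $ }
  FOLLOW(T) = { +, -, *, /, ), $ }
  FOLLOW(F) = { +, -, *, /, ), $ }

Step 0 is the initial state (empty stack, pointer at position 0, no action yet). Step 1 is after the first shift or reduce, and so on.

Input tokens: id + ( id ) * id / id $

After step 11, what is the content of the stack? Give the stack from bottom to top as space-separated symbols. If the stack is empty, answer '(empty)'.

Step 1: shift id. Stack=[id] ptr=1 lookahead=+ remaining=[+ ( id ) * id / id $]
Step 2: reduce F->id. Stack=[F] ptr=1 lookahead=+ remaining=[+ ( id ) * id / id $]
Step 3: reduce T->F. Stack=[T] ptr=1 lookahead=+ remaining=[+ ( id ) * id / id $]
Step 4: reduce E->T. Stack=[E] ptr=1 lookahead=+ remaining=[+ ( id ) * id / id $]
Step 5: shift +. Stack=[E +] ptr=2 lookahead=( remaining=[( id ) * id / id $]
Step 6: shift (. Stack=[E + (] ptr=3 lookahead=id remaining=[id ) * id / id $]
Step 7: shift id. Stack=[E + ( id] ptr=4 lookahead=) remaining=[) * id / id $]
Step 8: reduce F->id. Stack=[E + ( F] ptr=4 lookahead=) remaining=[) * id / id $]
Step 9: reduce T->F. Stack=[E + ( T] ptr=4 lookahead=) remaining=[) * id / id $]
Step 10: reduce E->T. Stack=[E + ( E] ptr=4 lookahead=) remaining=[) * id / id $]
Step 11: shift ). Stack=[E + ( E )] ptr=5 lookahead=* remaining=[* id / id $]

Answer: E + ( E )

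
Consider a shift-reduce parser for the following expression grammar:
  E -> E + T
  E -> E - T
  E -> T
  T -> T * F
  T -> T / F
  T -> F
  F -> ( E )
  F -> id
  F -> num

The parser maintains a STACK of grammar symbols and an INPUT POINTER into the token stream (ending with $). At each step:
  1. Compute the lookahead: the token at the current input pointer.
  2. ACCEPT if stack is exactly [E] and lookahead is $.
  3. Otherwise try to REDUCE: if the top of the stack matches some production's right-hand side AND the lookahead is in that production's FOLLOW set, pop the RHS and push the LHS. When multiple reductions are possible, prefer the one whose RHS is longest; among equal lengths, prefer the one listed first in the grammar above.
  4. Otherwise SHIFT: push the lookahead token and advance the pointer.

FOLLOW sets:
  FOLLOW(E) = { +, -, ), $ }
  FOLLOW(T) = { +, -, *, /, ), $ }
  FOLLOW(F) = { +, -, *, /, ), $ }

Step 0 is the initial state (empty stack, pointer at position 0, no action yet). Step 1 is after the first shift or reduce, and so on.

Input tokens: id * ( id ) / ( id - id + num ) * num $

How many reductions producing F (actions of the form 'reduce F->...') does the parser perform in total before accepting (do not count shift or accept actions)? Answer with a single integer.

Answer: 8

Derivation:
Step 1: shift id. Stack=[id] ptr=1 lookahead=* remaining=[* ( id ) / ( id - id + num ) * num $]
Step 2: reduce F->id. Stack=[F] ptr=1 lookahead=* remaining=[* ( id ) / ( id - id + num ) * num $]
Step 3: reduce T->F. Stack=[T] ptr=1 lookahead=* remaining=[* ( id ) / ( id - id + num ) * num $]
Step 4: shift *. Stack=[T *] ptr=2 lookahead=( remaining=[( id ) / ( id - id + num ) * num $]
Step 5: shift (. Stack=[T * (] ptr=3 lookahead=id remaining=[id ) / ( id - id + num ) * num $]
Step 6: shift id. Stack=[T * ( id] ptr=4 lookahead=) remaining=[) / ( id - id + num ) * num $]
Step 7: reduce F->id. Stack=[T * ( F] ptr=4 lookahead=) remaining=[) / ( id - id + num ) * num $]
Step 8: reduce T->F. Stack=[T * ( T] ptr=4 lookahead=) remaining=[) / ( id - id + num ) * num $]
Step 9: reduce E->T. Stack=[T * ( E] ptr=4 lookahead=) remaining=[) / ( id - id + num ) * num $]
Step 10: shift ). Stack=[T * ( E )] ptr=5 lookahead=/ remaining=[/ ( id - id + num ) * num $]
Step 11: reduce F->( E ). Stack=[T * F] ptr=5 lookahead=/ remaining=[/ ( id - id + num ) * num $]
Step 12: reduce T->T * F. Stack=[T] ptr=5 lookahead=/ remaining=[/ ( id - id + num ) * num $]
Step 13: shift /. Stack=[T /] ptr=6 lookahead=( remaining=[( id - id + num ) * num $]
Step 14: shift (. Stack=[T / (] ptr=7 lookahead=id remaining=[id - id + num ) * num $]
Step 15: shift id. Stack=[T / ( id] ptr=8 lookahead=- remaining=[- id + num ) * num $]
Step 16: reduce F->id. Stack=[T / ( F] ptr=8 lookahead=- remaining=[- id + num ) * num $]
Step 17: reduce T->F. Stack=[T / ( T] ptr=8 lookahead=- remaining=[- id + num ) * num $]
Step 18: reduce E->T. Stack=[T / ( E] ptr=8 lookahead=- remaining=[- id + num ) * num $]
Step 19: shift -. Stack=[T / ( E -] ptr=9 lookahead=id remaining=[id + num ) * num $]
Step 20: shift id. Stack=[T / ( E - id] ptr=10 lookahead=+ remaining=[+ num ) * num $]
Step 21: reduce F->id. Stack=[T / ( E - F] ptr=10 lookahead=+ remaining=[+ num ) * num $]
Step 22: reduce T->F. Stack=[T / ( E - T] ptr=10 lookahead=+ remaining=[+ num ) * num $]
Step 23: reduce E->E - T. Stack=[T / ( E] ptr=10 lookahead=+ remaining=[+ num ) * num $]
Step 24: shift +. Stack=[T / ( E +] ptr=11 lookahead=num remaining=[num ) * num $]
Step 25: shift num. Stack=[T / ( E + num] ptr=12 lookahead=) remaining=[) * num $]
Step 26: reduce F->num. Stack=[T / ( E + F] ptr=12 lookahead=) remaining=[) * num $]
Step 27: reduce T->F. Stack=[T / ( E + T] ptr=12 lookahead=) remaining=[) * num $]
Step 28: reduce E->E + T. Stack=[T / ( E] ptr=12 lookahead=) remaining=[) * num $]
Step 29: shift ). Stack=[T / ( E )] ptr=13 lookahead=* remaining=[* num $]
Step 30: reduce F->( E ). Stack=[T / F] ptr=13 lookahead=* remaining=[* num $]
Step 31: reduce T->T / F. Stack=[T] ptr=13 lookahead=* remaining=[* num $]
Step 32: shift *. Stack=[T *] ptr=14 lookahead=num remaining=[num $]
Step 33: shift num. Stack=[T * num] ptr=15 lookahead=$ remaining=[$]
Step 34: reduce F->num. Stack=[T * F] ptr=15 lookahead=$ remaining=[$]
Step 35: reduce T->T * F. Stack=[T] ptr=15 lookahead=$ remaining=[$]
Step 36: reduce E->T. Stack=[E] ptr=15 lookahead=$ remaining=[$]
Step 37: accept. Stack=[E] ptr=15 lookahead=$ remaining=[$]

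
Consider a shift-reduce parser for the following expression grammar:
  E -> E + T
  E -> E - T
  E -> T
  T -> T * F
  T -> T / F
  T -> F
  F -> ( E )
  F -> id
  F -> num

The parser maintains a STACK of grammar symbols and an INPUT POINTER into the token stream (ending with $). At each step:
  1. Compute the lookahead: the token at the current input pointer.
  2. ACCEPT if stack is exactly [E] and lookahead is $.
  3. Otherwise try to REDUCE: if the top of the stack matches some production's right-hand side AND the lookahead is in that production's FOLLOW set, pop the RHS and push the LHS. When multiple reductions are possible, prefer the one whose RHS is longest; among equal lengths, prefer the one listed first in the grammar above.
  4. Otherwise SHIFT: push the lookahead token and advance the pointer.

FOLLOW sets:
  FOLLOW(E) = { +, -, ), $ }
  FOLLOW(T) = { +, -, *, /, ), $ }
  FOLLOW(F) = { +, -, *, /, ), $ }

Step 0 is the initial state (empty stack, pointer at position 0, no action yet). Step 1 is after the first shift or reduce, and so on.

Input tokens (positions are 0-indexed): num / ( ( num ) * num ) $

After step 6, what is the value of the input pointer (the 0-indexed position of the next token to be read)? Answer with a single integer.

Answer: 4

Derivation:
Step 1: shift num. Stack=[num] ptr=1 lookahead=/ remaining=[/ ( ( num ) * num ) $]
Step 2: reduce F->num. Stack=[F] ptr=1 lookahead=/ remaining=[/ ( ( num ) * num ) $]
Step 3: reduce T->F. Stack=[T] ptr=1 lookahead=/ remaining=[/ ( ( num ) * num ) $]
Step 4: shift /. Stack=[T /] ptr=2 lookahead=( remaining=[( ( num ) * num ) $]
Step 5: shift (. Stack=[T / (] ptr=3 lookahead=( remaining=[( num ) * num ) $]
Step 6: shift (. Stack=[T / ( (] ptr=4 lookahead=num remaining=[num ) * num ) $]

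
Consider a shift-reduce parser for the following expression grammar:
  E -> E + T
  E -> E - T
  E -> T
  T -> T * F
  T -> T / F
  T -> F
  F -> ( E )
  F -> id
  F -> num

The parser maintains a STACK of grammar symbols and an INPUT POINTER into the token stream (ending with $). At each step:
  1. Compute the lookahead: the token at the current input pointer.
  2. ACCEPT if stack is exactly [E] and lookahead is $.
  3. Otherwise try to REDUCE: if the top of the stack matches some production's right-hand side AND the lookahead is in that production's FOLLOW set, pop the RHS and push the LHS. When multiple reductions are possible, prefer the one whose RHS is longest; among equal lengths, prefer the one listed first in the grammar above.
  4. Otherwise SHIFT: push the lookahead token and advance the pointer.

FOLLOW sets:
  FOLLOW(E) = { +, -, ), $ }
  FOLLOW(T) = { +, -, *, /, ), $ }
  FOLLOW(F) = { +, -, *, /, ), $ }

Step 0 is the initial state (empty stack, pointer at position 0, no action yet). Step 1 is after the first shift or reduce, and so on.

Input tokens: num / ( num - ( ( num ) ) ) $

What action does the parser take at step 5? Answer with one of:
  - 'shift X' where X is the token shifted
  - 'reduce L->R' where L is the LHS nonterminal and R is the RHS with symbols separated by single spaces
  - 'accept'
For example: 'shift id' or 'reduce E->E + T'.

Answer: shift (

Derivation:
Step 1: shift num. Stack=[num] ptr=1 lookahead=/ remaining=[/ ( num - ( ( num ) ) ) $]
Step 2: reduce F->num. Stack=[F] ptr=1 lookahead=/ remaining=[/ ( num - ( ( num ) ) ) $]
Step 3: reduce T->F. Stack=[T] ptr=1 lookahead=/ remaining=[/ ( num - ( ( num ) ) ) $]
Step 4: shift /. Stack=[T /] ptr=2 lookahead=( remaining=[( num - ( ( num ) ) ) $]
Step 5: shift (. Stack=[T / (] ptr=3 lookahead=num remaining=[num - ( ( num ) ) ) $]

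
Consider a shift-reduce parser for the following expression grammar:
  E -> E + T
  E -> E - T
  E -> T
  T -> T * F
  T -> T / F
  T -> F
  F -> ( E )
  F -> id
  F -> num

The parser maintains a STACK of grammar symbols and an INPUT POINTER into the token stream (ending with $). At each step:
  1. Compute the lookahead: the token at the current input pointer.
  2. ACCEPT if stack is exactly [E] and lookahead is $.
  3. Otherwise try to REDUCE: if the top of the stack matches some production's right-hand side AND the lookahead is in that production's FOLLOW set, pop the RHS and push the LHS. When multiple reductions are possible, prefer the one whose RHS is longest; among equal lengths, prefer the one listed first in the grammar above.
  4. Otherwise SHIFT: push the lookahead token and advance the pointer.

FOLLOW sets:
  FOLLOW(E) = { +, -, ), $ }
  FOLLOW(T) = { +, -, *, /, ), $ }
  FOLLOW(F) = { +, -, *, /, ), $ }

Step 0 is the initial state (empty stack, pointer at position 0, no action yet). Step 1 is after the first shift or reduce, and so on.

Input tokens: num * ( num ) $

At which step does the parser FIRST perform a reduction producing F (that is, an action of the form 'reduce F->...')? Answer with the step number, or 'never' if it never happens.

Answer: 2

Derivation:
Step 1: shift num. Stack=[num] ptr=1 lookahead=* remaining=[* ( num ) $]
Step 2: reduce F->num. Stack=[F] ptr=1 lookahead=* remaining=[* ( num ) $]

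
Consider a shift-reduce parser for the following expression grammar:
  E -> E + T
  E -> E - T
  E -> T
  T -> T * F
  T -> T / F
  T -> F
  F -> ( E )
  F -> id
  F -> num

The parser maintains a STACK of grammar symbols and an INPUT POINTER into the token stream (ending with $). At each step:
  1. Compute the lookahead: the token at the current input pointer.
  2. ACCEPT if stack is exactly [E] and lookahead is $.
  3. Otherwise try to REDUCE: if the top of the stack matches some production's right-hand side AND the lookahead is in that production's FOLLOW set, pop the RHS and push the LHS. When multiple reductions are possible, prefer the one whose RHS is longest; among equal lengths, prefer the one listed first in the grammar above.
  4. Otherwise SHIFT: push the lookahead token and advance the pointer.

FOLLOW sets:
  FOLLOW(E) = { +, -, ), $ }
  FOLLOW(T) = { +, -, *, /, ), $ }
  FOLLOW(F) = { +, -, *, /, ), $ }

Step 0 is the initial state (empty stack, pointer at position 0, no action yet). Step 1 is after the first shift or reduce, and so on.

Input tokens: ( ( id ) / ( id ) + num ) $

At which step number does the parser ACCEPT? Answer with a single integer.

Step 1: shift (. Stack=[(] ptr=1 lookahead=( remaining=[( id ) / ( id ) + num ) $]
Step 2: shift (. Stack=[( (] ptr=2 lookahead=id remaining=[id ) / ( id ) + num ) $]
Step 3: shift id. Stack=[( ( id] ptr=3 lookahead=) remaining=[) / ( id ) + num ) $]
Step 4: reduce F->id. Stack=[( ( F] ptr=3 lookahead=) remaining=[) / ( id ) + num ) $]
Step 5: reduce T->F. Stack=[( ( T] ptr=3 lookahead=) remaining=[) / ( id ) + num ) $]
Step 6: reduce E->T. Stack=[( ( E] ptr=3 lookahead=) remaining=[) / ( id ) + num ) $]
Step 7: shift ). Stack=[( ( E )] ptr=4 lookahead=/ remaining=[/ ( id ) + num ) $]
Step 8: reduce F->( E ). Stack=[( F] ptr=4 lookahead=/ remaining=[/ ( id ) + num ) $]
Step 9: reduce T->F. Stack=[( T] ptr=4 lookahead=/ remaining=[/ ( id ) + num ) $]
Step 10: shift /. Stack=[( T /] ptr=5 lookahead=( remaining=[( id ) + num ) $]
Step 11: shift (. Stack=[( T / (] ptr=6 lookahead=id remaining=[id ) + num ) $]
Step 12: shift id. Stack=[( T / ( id] ptr=7 lookahead=) remaining=[) + num ) $]
Step 13: reduce F->id. Stack=[( T / ( F] ptr=7 lookahead=) remaining=[) + num ) $]
Step 14: reduce T->F. Stack=[( T / ( T] ptr=7 lookahead=) remaining=[) + num ) $]
Step 15: reduce E->T. Stack=[( T / ( E] ptr=7 lookahead=) remaining=[) + num ) $]
Step 16: shift ). Stack=[( T / ( E )] ptr=8 lookahead=+ remaining=[+ num ) $]
Step 17: reduce F->( E ). Stack=[( T / F] ptr=8 lookahead=+ remaining=[+ num ) $]
Step 18: reduce T->T / F. Stack=[( T] ptr=8 lookahead=+ remaining=[+ num ) $]
Step 19: reduce E->T. Stack=[( E] ptr=8 lookahead=+ remaining=[+ num ) $]
Step 20: shift +. Stack=[( E +] ptr=9 lookahead=num remaining=[num ) $]
Step 21: shift num. Stack=[( E + num] ptr=10 lookahead=) remaining=[) $]
Step 22: reduce F->num. Stack=[( E + F] ptr=10 lookahead=) remaining=[) $]
Step 23: reduce T->F. Stack=[( E + T] ptr=10 lookahead=) remaining=[) $]
Step 24: reduce E->E + T. Stack=[( E] ptr=10 lookahead=) remaining=[) $]
Step 25: shift ). Stack=[( E )] ptr=11 lookahead=$ remaining=[$]
Step 26: reduce F->( E ). Stack=[F] ptr=11 lookahead=$ remaining=[$]
Step 27: reduce T->F. Stack=[T] ptr=11 lookahead=$ remaining=[$]
Step 28: reduce E->T. Stack=[E] ptr=11 lookahead=$ remaining=[$]
Step 29: accept. Stack=[E] ptr=11 lookahead=$ remaining=[$]

Answer: 29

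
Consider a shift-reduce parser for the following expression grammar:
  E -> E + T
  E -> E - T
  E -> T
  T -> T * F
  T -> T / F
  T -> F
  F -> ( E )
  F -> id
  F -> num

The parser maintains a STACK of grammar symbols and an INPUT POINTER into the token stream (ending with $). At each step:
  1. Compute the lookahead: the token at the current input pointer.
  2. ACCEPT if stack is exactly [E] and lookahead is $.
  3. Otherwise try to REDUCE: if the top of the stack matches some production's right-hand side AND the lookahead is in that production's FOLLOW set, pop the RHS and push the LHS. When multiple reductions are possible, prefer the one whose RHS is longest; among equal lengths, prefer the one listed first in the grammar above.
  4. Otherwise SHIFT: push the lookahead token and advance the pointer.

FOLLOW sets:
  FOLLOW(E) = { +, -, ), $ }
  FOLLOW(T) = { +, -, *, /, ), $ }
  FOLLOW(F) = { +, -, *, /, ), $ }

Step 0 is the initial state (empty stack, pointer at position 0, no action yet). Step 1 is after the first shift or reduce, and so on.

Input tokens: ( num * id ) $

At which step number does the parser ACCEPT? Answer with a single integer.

Answer: 14

Derivation:
Step 1: shift (. Stack=[(] ptr=1 lookahead=num remaining=[num * id ) $]
Step 2: shift num. Stack=[( num] ptr=2 lookahead=* remaining=[* id ) $]
Step 3: reduce F->num. Stack=[( F] ptr=2 lookahead=* remaining=[* id ) $]
Step 4: reduce T->F. Stack=[( T] ptr=2 lookahead=* remaining=[* id ) $]
Step 5: shift *. Stack=[( T *] ptr=3 lookahead=id remaining=[id ) $]
Step 6: shift id. Stack=[( T * id] ptr=4 lookahead=) remaining=[) $]
Step 7: reduce F->id. Stack=[( T * F] ptr=4 lookahead=) remaining=[) $]
Step 8: reduce T->T * F. Stack=[( T] ptr=4 lookahead=) remaining=[) $]
Step 9: reduce E->T. Stack=[( E] ptr=4 lookahead=) remaining=[) $]
Step 10: shift ). Stack=[( E )] ptr=5 lookahead=$ remaining=[$]
Step 11: reduce F->( E ). Stack=[F] ptr=5 lookahead=$ remaining=[$]
Step 12: reduce T->F. Stack=[T] ptr=5 lookahead=$ remaining=[$]
Step 13: reduce E->T. Stack=[E] ptr=5 lookahead=$ remaining=[$]
Step 14: accept. Stack=[E] ptr=5 lookahead=$ remaining=[$]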